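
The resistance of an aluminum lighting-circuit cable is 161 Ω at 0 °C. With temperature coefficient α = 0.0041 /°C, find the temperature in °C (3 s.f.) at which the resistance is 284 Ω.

R = R₀(1 + α(T − T₀)) ⇒ T = T₀ + (R/R₀ − 1)/α
T = 0 + (284/161 − 1)/0.0041 = 0 + (0.764)/0.0041 = 186 °C

186 °C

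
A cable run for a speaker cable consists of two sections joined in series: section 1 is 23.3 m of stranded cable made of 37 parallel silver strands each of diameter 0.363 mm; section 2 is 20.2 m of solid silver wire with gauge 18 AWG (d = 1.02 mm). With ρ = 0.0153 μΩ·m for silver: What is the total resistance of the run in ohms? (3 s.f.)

ρ = 0.0153 μΩ·m = 1.53×10^-8 Ω·m
Section 1: A_strand = π(1.8150e-04)² = 1.035e-07 m²; R₁ = ρL/(N·A_s) = (1.53×10^-8)(23.3)/(37×1.035e-07) = 0.0931 Ω
Section 2: A = π(1.02/2 mm)² = π(5.1000e-04 m)² = 8.171e-07 m²
R₂ = (1.53×10^-8)(20.2)/(8.171e-07) = 0.3782 Ω
R = R₁ + R₂ = 0.471 Ω

0.471 Ω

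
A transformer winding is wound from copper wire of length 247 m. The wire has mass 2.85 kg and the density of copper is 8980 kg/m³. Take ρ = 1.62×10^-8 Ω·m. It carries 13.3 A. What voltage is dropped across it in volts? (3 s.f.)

41.4 V

A = m/(density·L) = 2.85/(8980×247) = 1.2849e-06 m²
R = ρL/A = (1.62×10^-8)(247)/(1.2849e-06) = 3.114 Ω
V = IR = 13.3 × 3.114 = 41.4 V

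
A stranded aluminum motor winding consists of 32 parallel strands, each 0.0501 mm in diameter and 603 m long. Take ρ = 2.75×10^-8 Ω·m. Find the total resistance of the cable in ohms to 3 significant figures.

263 Ω

A_strand = π(2.5050e-05 m)² = 1.971e-09 m²
R_strand = ρL/A = (2.75×10^-8)(603)/(1.971e-09) = 8412 Ω
R_total = R_strand/N = 8412/32 = 263 Ω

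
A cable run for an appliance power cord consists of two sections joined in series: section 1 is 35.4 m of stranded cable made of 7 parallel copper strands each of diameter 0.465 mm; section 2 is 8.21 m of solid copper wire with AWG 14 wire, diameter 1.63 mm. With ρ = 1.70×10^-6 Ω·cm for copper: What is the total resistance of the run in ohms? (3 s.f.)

ρ = 1.70×10^-6 Ω·cm = 1.70×10^-8 Ω·m
Section 1: A_strand = π(2.3250e-04)² = 1.698e-07 m²; R₁ = ρL/(N·A_s) = (1.70×10^-8)(35.4)/(7×1.698e-07) = 0.5062 Ω
Section 2: A = π(1.63/2 mm)² = π(8.1500e-04 m)² = 2.087e-06 m²
R₂ = (1.70×10^-8)(8.21)/(2.087e-06) = 0.06688 Ω
R = R₁ + R₂ = 0.573 Ω

0.573 Ω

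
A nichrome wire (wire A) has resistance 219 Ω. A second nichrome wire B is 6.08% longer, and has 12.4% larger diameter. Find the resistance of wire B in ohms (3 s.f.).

184 Ω

R ∝ L/d², so R_B/R_A = (1 + 6.08/100) × (1 + 12.4/100)⁻²
= 1.061 × 0.7915 = 0.8397
R_B = 0.8397 × 219 = 184 Ω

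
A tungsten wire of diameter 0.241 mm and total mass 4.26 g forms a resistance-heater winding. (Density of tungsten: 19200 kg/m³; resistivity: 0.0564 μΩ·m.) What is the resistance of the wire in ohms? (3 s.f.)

6.01 Ω

ρ = 0.0564 μΩ·m = 5.64×10^-8 Ω·m
A = π(d/2)² = π(1.2050e-04 m)² = 4.5617e-08 m²
L = m/(density·A) = 0.00426/(19200×4.5617e-08) = 4.864 m
R = ρL/A = (5.64×10^-8)(4.864)/(4.5617e-08) = 6.01 Ω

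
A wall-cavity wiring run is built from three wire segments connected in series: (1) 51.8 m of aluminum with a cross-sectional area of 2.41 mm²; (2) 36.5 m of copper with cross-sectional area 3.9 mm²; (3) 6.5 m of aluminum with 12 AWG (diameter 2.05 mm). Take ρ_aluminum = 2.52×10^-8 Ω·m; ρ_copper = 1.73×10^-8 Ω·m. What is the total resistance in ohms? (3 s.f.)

0.753 Ω

Seg 1: A = 2.41 mm² = 2.410e-06 m²
R_1 = (2.52×10^-8)(51.8)/(2.410e-06) = 0.5416 Ω
Seg 2: A = 3.9 mm² = 3.900e-06 m²
R_2 = (1.73×10^-8)(36.5)/(3.900e-06) = 0.1619 Ω
Seg 3: A = π(2.05/2 mm)² = π(1.0250e-03 m)² = 3.301e-06 m²
R_3 = (2.52×10^-8)(6.5)/(3.301e-06) = 0.04963 Ω
R_total = R_1 + R_2 + R_3 = 0.753 Ω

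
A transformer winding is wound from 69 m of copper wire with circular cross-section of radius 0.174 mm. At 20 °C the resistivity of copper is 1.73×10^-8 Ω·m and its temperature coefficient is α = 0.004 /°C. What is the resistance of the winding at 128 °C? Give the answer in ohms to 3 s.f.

A = πr² = π(1.7400e-04 m)² = 9.511e-08 m²
R₍20°C₎ = ρL/A = (1.73×10^-8)(69)/(9.511e-08) = 12.55 Ω
R = R₀(1 + αΔT) = 12.55(1 + 0.004×108) = 18.0 Ω

18.0 Ω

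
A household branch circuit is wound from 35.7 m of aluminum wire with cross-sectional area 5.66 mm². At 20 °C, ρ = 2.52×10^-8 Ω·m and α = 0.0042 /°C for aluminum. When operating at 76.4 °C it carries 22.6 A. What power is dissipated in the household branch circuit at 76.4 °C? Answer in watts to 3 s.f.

100 W

A = 5.66 mm² = 5.660e-06 m²
R₍20₎ = ρL/A = (2.52×10^-8)(35.7)/(5.660e-06) = 0.1589 Ω
R₍76.4₎ = R₍20₎(1 + αΔT) = 0.1589 × (1 + 0.0042×56.4) = 0.1966 Ω
P = I²R = (22.6)² × 0.1966 = 100 W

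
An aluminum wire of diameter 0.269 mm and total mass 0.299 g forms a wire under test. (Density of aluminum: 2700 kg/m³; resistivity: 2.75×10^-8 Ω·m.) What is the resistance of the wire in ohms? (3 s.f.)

0.943 Ω

A = π(d/2)² = π(1.3450e-04 m)² = 5.6832e-08 m²
L = m/(density·A) = 2.990×10^-4/(2700×5.6832e-08) = 1.949 m
R = ρL/A = (2.75×10^-8)(1.949)/(5.6832e-08) = 0.943 Ω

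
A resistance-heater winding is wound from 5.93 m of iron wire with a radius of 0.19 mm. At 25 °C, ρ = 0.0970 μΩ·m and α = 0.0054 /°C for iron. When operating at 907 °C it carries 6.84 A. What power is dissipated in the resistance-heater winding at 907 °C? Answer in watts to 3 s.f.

1370 W

ρ = 0.0970 μΩ·m = 9.70×10^-8 Ω·m
A = πr² = π(1.9000e-04 m)² = 1.134e-07 m²
R₍25₎ = ρL/A = (9.70×10^-8)(5.93)/(1.134e-07) = 5.072 Ω
R₍907₎ = R₍25₎(1 + αΔT) = 5.072 × (1 + 0.0054×882) = 29.23 Ω
P = I²R = (6.84)² × 29.23 = 1370 W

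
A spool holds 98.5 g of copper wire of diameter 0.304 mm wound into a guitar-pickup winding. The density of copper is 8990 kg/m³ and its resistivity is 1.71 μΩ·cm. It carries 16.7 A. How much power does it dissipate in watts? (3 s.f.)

ρ = 1.71 μΩ·cm = 1.71×10^-8 Ω·m
A = π(d/2)² = π(1.5200e-04 m)² = 7.2583e-08 m²
L = m/(density·A) = 0.0985/(8990×7.2583e-08) = 151 m
R = ρL/A = (1.71×10^-8)(151)/(7.2583e-08) = 35.56 Ω
P = I²R = (16.7)² × 35.56 = 9920 W

9920 W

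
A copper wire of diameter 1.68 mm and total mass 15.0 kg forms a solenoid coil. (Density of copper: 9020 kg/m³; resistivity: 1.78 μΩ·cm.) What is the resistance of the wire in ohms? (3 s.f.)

ρ = 1.78 μΩ·cm = 1.78×10^-8 Ω·m
A = π(d/2)² = π(8.4000e-04 m)² = 2.2167e-06 m²
L = m/(density·A) = 15/(9020×2.2167e-06) = 750.2 m
R = ρL/A = (1.78×10^-8)(750.2)/(2.2167e-06) = 6.02 Ω

6.02 Ω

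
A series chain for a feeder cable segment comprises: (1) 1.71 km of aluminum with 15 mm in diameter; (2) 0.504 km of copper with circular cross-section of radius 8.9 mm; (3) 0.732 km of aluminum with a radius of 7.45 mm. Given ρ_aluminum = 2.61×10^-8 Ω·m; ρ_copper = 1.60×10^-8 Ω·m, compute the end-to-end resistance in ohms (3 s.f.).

Seg 1: A = π(d/2)² = π(7.5000e-03 m)² = 1.767e-04 m²
R_1 = (2.61×10^-8)(1710)/(1.767e-04) = 0.2526 Ω
Seg 2: A = πr² = π(8.9000e-03 m)² = 2.488e-04 m²
R_2 = (1.60×10^-8)(504)/(2.488e-04) = 0.03241 Ω
Seg 3: A = πr² = π(7.4500e-03 m)² = 1.744e-04 m²
R_3 = (2.61×10^-8)(732)/(1.744e-04) = 0.1096 Ω
R_total = R_1 + R_2 + R_3 = 0.395 Ω

0.395 Ω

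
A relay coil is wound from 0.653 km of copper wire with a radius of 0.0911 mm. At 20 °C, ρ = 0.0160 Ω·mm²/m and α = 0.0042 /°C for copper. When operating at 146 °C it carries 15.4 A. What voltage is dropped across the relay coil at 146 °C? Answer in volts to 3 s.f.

9440 V

ρ = 0.0160 Ω·mm²/m = 1.60×10^-8 Ω·m
A = πr² = π(9.1100e-05 m)² = 2.607e-08 m²
R₍20₎ = ρL/A = (1.60×10^-8)(653)/(2.607e-08) = 400.7 Ω
R₍146₎ = R₍20₎(1 + αΔT) = 400.7 × (1 + 0.0042×126) = 612.8 Ω
V = IR = 15.4 × 612.8 = 9440 V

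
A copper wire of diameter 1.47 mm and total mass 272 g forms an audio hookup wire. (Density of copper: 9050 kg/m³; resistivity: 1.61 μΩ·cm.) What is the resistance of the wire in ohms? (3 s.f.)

0.168 Ω

ρ = 1.61 μΩ·cm = 1.61×10^-8 Ω·m
A = π(d/2)² = π(7.3500e-04 m)² = 1.6972e-06 m²
L = m/(density·A) = 0.272/(9050×1.6972e-06) = 17.71 m
R = ρL/A = (1.61×10^-8)(17.71)/(1.6972e-06) = 0.168 Ω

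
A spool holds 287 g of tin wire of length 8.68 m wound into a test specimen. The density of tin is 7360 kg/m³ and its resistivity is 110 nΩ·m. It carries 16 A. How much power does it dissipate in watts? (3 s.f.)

54.4 W

ρ = 110 nΩ·m = 1.10×10^-7 Ω·m
A = m/(density·L) = 0.287/(7360×8.68) = 4.4925e-06 m²
R = ρL/A = (1.10×10^-7)(8.68)/(4.4925e-06) = 0.2125 Ω
P = I²R = (16)² × 0.2125 = 54.4 W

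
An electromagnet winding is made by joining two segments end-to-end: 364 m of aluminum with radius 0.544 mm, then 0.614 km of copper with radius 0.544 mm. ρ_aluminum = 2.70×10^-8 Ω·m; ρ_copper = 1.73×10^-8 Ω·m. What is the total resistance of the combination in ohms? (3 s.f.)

22.0 Ω

Segment 1: A = πr² = π(5.4400e-04 m)² = 9.297e-07 m²
R₁ = ρL/A = (2.70×10^-8)(364)/(9.297e-07) = 10.57 Ω
R₂ = (1.73×10^-8)(614)/(9.297e-07) = 11.43 Ω
R = R₁ + R₂ = 22.0 Ω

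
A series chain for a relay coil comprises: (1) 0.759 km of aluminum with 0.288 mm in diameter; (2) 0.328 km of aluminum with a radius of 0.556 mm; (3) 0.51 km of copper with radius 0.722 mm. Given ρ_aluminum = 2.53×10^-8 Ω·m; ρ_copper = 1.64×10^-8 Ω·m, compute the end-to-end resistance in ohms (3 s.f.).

308 Ω

Seg 1: A = π(d/2)² = π(1.4400e-04 m)² = 6.514e-08 m²
R_1 = (2.53×10^-8)(759)/(6.514e-08) = 294.8 Ω
Seg 2: A = πr² = π(5.5600e-04 m)² = 9.712e-07 m²
R_2 = (2.53×10^-8)(328)/(9.712e-07) = 8.545 Ω
Seg 3: A = πr² = π(7.2200e-04 m)² = 1.638e-06 m²
R_3 = (1.64×10^-8)(510)/(1.638e-06) = 5.107 Ω
R_total = R_1 + R_2 + R_3 = 308 Ω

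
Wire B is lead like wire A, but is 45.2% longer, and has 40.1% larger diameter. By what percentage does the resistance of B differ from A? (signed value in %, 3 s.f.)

R ∝ L/d², so R_B/R_A = (1 + 45.2/100) × (1 + 40.1/100)⁻²
= 1.452 × 0.5095 = 0.7398
(R_B − R_A)/R_A = 0.7398 − 1 = -26.0%

-26.0%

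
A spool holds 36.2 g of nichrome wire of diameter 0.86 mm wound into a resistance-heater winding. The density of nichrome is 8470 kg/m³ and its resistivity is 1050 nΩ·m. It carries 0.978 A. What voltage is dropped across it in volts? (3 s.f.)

13.0 V

ρ = 1050 nΩ·m = 1.05×10^-6 Ω·m
A = π(d/2)² = π(4.3000e-04 m)² = 5.8088e-07 m²
L = m/(density·A) = 0.0362/(8470×5.8088e-07) = 7.358 m
R = ρL/A = (1.05×10^-6)(7.358)/(5.8088e-07) = 13.3 Ω
V = IR = 0.978 × 13.3 = 13.0 V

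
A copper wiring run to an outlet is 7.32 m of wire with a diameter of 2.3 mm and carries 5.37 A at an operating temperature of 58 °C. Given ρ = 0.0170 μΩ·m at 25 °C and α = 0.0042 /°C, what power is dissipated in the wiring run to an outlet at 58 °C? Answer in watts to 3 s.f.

ρ = 0.0170 μΩ·m = 1.70×10^-8 Ω·m
A = π(d/2)² = π(1.1500e-03 m)² = 4.155e-06 m²
R₍25₎ = ρL/A = (1.70×10^-8)(7.32)/(4.155e-06) = 0.02995 Ω
R₍58₎ = R₍25₎(1 + αΔT) = 0.02995 × (1 + 0.0042×33) = 0.0341 Ω
P = I²R = (5.37)² × 0.0341 = 0.983 W

0.983 W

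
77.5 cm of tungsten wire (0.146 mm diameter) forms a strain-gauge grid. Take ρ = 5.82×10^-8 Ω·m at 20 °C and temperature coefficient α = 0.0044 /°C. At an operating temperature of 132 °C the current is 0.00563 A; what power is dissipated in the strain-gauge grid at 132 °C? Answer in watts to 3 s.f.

1.27×10^-4 W

A = π(d/2)² = π(7.3000e-05 m)² = 1.674e-08 m²
R₍20₎ = ρL/A = (5.82×10^-8)(0.775)/(1.674e-08) = 2.694 Ω
R₍132₎ = R₍20₎(1 + αΔT) = 2.694 × (1 + 0.0044×112) = 4.022 Ω
P = I²R = (0.00563)² × 4.022 = 1.27×10^-4 W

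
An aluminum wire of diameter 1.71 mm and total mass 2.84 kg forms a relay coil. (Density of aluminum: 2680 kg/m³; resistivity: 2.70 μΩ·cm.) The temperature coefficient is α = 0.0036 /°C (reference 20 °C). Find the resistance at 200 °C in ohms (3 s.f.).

ρ = 2.70 μΩ·cm = 2.70×10^-8 Ω·m
A = π(d/2)² = π(8.5500e-04 m)² = 2.2966e-06 m²
L = m/(density·A) = 2.84/(2680×2.2966e-06) = 461.4 m
R = ρL/A = (2.70×10^-8)(461.4)/(2.2966e-06) = 5.425 Ω
R(200 °C) = 5.425 × (1 + 0.0036×180) = 8.94 Ω

8.94 Ω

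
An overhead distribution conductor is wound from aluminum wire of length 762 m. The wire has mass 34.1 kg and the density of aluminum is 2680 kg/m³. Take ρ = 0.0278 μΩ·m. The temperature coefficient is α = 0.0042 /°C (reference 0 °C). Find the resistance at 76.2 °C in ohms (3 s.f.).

1.67 Ω

ρ = 0.0278 μΩ·m = 2.78×10^-8 Ω·m
A = m/(density·L) = 34.1/(2680×762) = 1.6698e-05 m²
R = ρL/A = (2.78×10^-8)(762)/(1.6698e-05) = 1.269 Ω
R(76.2 °C) = 1.269 × (1 + 0.0042×76.2) = 1.67 Ω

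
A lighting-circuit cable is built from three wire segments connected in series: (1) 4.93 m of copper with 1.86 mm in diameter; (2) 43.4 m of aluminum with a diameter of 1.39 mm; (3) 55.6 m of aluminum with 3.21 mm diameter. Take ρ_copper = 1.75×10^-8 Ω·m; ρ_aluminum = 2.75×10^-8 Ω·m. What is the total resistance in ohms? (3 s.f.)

Seg 1: A = π(d/2)² = π(9.3000e-04 m)² = 2.717e-06 m²
R_1 = (1.75×10^-8)(4.93)/(2.717e-06) = 0.03175 Ω
Seg 2: A = π(d/2)² = π(6.9500e-04 m)² = 1.517e-06 m²
R_2 = (2.75×10^-8)(43.4)/(1.517e-06) = 0.7865 Ω
Seg 3: A = π(d/2)² = π(1.6050e-03 m)² = 8.093e-06 m²
R_3 = (2.75×10^-8)(55.6)/(8.093e-06) = 0.1889 Ω
R_total = R_1 + R_2 + R_3 = 1.01 Ω

1.01 Ω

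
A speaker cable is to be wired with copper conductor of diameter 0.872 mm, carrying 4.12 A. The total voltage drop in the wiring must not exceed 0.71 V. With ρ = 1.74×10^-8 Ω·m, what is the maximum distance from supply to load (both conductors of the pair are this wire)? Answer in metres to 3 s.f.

A = π(d/2)² = π(4.3600e-04 m)² = 5.972e-07 m²
L_max = V_max·A/(2·ρI) = (0.71)(5.972e-07)/(2×1.74×10^-8×4.12) = 2.96 m

2.96 m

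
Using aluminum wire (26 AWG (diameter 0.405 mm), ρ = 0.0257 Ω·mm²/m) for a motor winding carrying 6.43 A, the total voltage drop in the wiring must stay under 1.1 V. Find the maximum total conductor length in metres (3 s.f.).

0.858 m

ρ = 0.0257 Ω·mm²/m = 2.57×10^-8 Ω·m
A = π(0.405/2 mm)² = π(2.0250e-04 m)² = 1.288e-07 m²
L_max = V_max·A/(1·ρI) = (1.1)(1.288e-07)/(2.57×10^-8×6.43) = 0.858 m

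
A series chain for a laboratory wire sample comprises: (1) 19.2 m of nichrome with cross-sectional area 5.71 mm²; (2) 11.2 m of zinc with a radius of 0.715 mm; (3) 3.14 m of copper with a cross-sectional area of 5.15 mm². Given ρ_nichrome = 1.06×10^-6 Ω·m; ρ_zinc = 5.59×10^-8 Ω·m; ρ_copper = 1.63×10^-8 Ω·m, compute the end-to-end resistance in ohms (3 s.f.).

Seg 1: A = 5.71 mm² = 5.710e-06 m²
R_1 = (1.06×10^-6)(19.2)/(5.710e-06) = 3.564 Ω
Seg 2: A = πr² = π(7.1500e-04 m)² = 1.606e-06 m²
R_2 = (5.59×10^-8)(11.2)/(1.606e-06) = 0.3898 Ω
Seg 3: A = 5.15 mm² = 5.150e-06 m²
R_3 = (1.63×10^-8)(3.14)/(5.150e-06) = 0.009938 Ω
R_total = R_1 + R_2 + R_3 = 3.96 Ω

3.96 Ω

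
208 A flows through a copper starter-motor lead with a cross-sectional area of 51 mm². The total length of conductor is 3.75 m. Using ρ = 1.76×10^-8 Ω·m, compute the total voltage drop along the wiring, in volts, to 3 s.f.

A = 51 mm² = 5.100e-05 m²
R = ρL/A = (1.76×10^-8)(3.75)/(5.100e-05) = 0.001294 Ω
V = IR = 208 × 0.001294 = 0.269 V

0.269 V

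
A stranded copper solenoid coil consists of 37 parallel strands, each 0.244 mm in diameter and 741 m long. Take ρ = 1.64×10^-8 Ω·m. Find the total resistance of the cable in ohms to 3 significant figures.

A_strand = π(1.2200e-04 m)² = 4.676e-08 m²
R_strand = ρL/A = (1.64×10^-8)(741)/(4.676e-08) = 259.9 Ω
R_total = R_strand/N = 259.9/37 = 7.02 Ω

7.02 Ω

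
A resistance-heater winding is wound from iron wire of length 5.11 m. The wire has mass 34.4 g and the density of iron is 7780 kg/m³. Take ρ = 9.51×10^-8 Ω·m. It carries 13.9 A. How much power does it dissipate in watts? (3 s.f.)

A = m/(density·L) = 0.0344/(7780×5.11) = 8.6528e-07 m²
R = ρL/A = (9.51×10^-8)(5.11)/(8.6528e-07) = 0.5616 Ω
P = I²R = (13.9)² × 0.5616 = 109 W

109 W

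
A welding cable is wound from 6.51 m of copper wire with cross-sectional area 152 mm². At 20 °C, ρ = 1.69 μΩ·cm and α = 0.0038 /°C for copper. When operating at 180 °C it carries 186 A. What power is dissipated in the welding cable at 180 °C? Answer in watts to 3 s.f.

40.3 W

ρ = 1.69 μΩ·cm = 1.69×10^-8 Ω·m
A = 152 mm² = 1.520e-04 m²
R₍20₎ = ρL/A = (1.69×10^-8)(6.51)/(1.520e-04) = 7.238×10^-4 Ω
R₍180₎ = R₍20₎(1 + αΔT) = 7.238×10^-4 × (1 + 0.0038×160) = 0.001164 Ω
P = I²R = (186)² × 0.001164 = 40.3 W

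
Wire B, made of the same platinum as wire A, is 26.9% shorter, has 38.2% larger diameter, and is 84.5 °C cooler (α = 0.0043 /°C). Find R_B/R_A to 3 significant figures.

R ∝ ρL/d² with ρ ∝ (1+αΔT), so R_B/R_A = (1 − 26.9/100) × (1 + 38.2/100)⁻² × (1 − 0.0043×84.5)
= 0.731 × 0.5236 × 0.6367 = 0.244

0.244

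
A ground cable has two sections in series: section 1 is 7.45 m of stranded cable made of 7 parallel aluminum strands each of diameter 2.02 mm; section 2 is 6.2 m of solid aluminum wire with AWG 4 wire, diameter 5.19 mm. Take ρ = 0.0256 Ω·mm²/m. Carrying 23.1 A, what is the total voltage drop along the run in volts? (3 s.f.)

ρ = 0.0256 Ω·mm²/m = 2.56×10^-8 Ω·m
Section 1: A_strand = π(1.0100e-03)² = 3.205e-06 m²; R₁ = ρL/(N·A_s) = (2.56×10^-8)(7.45)/(7×3.205e-06) = 0.008502 Ω
Section 2: A = π(5.19/2 mm)² = π(2.5950e-03 m)² = 2.116e-05 m²
R₂ = (2.56×10^-8)(6.2)/(2.116e-05) = 0.007503 Ω
R = R₁ + R₂ = 0.016 Ω
V = IR = 23.1 × 0.016 = 0.370 V

0.370 V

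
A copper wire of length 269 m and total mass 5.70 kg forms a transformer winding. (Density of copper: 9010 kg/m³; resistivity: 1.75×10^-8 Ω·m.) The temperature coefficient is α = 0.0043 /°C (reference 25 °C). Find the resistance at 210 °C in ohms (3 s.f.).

A = m/(density·L) = 5.7/(9010×269) = 2.3518e-06 m²
R = ρL/A = (1.75×10^-8)(269)/(2.3518e-06) = 2.002 Ω
R(210 °C) = 2.002 × (1 + 0.0043×185) = 3.59 Ω

3.59 Ω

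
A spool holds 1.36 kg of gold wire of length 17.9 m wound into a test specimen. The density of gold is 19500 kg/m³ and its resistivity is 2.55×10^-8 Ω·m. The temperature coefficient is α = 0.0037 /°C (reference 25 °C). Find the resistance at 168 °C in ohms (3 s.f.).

A = m/(density·L) = 1.36/(19500×17.9) = 3.8963e-06 m²
R = ρL/A = (2.55×10^-8)(17.9)/(3.8963e-06) = 0.1171 Ω
R(168 °C) = 0.1171 × (1 + 0.0037×143) = 0.179 Ω

0.179 Ω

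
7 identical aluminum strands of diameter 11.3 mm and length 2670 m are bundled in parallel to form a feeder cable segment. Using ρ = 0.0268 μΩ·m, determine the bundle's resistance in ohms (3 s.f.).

ρ = 0.0268 μΩ·m = 2.68×10^-8 Ω·m
A_strand = π(5.6500e-03 m)² = 1.003e-04 m²
R_strand = ρL/A = (2.68×10^-8)(2670)/(1.003e-04) = 0.7135 Ω
R_total = R_strand/N = 0.7135/7 = 0.102 Ω

0.102 Ω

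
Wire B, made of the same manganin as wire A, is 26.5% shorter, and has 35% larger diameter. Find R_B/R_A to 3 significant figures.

0.403

R ∝ L/d², so R_B/R_A = (1 − 26.5/100) × (1 + 35/100)⁻²
= 0.735 × 0.5487 = 0.403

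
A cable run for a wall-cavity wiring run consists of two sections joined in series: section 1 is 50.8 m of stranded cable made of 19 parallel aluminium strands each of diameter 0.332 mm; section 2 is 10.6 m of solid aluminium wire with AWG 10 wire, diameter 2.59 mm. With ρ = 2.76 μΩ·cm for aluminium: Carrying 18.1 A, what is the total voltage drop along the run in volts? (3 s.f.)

ρ = 2.76 μΩ·cm = 2.76×10^-8 Ω·m
Section 1: A_strand = π(1.6600e-04)² = 8.657e-08 m²; R₁ = ρL/(N·A_s) = (2.76×10^-8)(50.8)/(19×8.657e-08) = 0.8524 Ω
Section 2: A = π(2.59/2 mm)² = π(1.2950e-03 m)² = 5.269e-06 m²
R₂ = (2.76×10^-8)(10.6)/(5.269e-06) = 0.05553 Ω
R = R₁ + R₂ = 0.9079 Ω
V = IR = 18.1 × 0.9079 = 16.4 V

16.4 V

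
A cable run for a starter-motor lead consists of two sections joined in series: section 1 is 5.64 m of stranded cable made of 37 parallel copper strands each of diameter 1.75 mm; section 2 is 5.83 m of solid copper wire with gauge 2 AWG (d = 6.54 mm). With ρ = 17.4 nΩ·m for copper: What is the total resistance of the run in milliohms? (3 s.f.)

4.12 mΩ

ρ = 17.4 nΩ·m = 1.74×10^-8 Ω·m
Section 1: A_strand = π(8.7500e-04)² = 2.405e-06 m²; R₁ = ρL/(N·A_s) = (1.74×10^-8)(5.64)/(37×2.405e-06) = 0.001103 Ω
Section 2: A = π(6.54/2 mm)² = π(3.2700e-03 m)² = 3.359e-05 m²
R₂ = (1.74×10^-8)(5.83)/(3.359e-05) = 0.00302 Ω
R = R₁ + R₂ = 4.12 mΩ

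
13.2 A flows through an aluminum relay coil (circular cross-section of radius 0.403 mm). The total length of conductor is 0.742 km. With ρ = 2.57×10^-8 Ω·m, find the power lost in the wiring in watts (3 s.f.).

6510 W

A = πr² = π(4.0300e-04 m)² = 5.102e-07 m²
R = ρL/A = (2.57×10^-8)(742)/(5.102e-07) = 37.37 Ω
P = I²R = (13.2)² × 37.37 = 6510 W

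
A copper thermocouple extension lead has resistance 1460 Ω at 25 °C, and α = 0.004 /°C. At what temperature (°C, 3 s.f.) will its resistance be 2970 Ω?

284 °C

R = R₀(1 + α(T − T₀)) ⇒ T = T₀ + (R/R₀ − 1)/α
T = 25 + (2970/1460 − 1)/0.004 = 25 + (1.034)/0.004 = 284 °C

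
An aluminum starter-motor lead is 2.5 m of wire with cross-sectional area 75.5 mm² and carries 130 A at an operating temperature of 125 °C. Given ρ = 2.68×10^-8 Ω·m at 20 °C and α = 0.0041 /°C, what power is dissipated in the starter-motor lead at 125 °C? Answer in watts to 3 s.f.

A = 75.5 mm² = 7.550e-05 m²
R₍20₎ = ρL/A = (2.68×10^-8)(2.5)/(7.550e-05) = 8.874×10^-4 Ω
R₍125₎ = R₍20₎(1 + αΔT) = 8.874×10^-4 × (1 + 0.0041×105) = 0.001269 Ω
P = I²R = (130)² × 0.001269 = 21.5 W

21.5 W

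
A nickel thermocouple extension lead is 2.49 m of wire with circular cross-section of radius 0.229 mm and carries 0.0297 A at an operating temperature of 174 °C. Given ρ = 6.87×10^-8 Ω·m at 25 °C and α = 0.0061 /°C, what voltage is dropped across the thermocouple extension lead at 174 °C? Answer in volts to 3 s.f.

0.0589 V

A = πr² = π(2.2900e-04 m)² = 1.647e-07 m²
R₍25₎ = ρL/A = (6.87×10^-8)(2.49)/(1.647e-07) = 1.038 Ω
R₍174₎ = R₍25₎(1 + αΔT) = 1.038 × (1 + 0.0061×149) = 1.982 Ω
V = IR = 0.0297 × 1.982 = 0.0589 V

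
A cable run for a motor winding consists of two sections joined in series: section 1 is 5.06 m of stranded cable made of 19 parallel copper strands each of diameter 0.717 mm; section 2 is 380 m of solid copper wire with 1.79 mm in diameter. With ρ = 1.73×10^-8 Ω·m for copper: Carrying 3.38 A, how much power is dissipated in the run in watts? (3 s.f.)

30.0 W

Section 1: A_strand = π(3.5850e-04)² = 4.038e-07 m²; R₁ = ρL/(N·A_s) = (1.73×10^-8)(5.06)/(19×4.038e-07) = 0.01141 Ω
Section 2: A = π(d/2)² = π(8.9500e-04 m)² = 2.516e-06 m²
R₂ = (1.73×10^-8)(380)/(2.516e-06) = 2.612 Ω
R = R₁ + R₂ = 2.624 Ω
P = I²R = (3.38)² × 2.624 = 30.0 W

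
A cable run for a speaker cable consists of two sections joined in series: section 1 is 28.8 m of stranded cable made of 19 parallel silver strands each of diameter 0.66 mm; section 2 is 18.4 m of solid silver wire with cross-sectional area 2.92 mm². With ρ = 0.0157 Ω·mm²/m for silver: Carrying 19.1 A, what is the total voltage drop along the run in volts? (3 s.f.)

3.22 V

ρ = 0.0157 Ω·mm²/m = 1.57×10^-8 Ω·m
Section 1: A_strand = π(3.3000e-04)² = 3.421e-07 m²; R₁ = ρL/(N·A_s) = (1.57×10^-8)(28.8)/(19×3.421e-07) = 0.06956 Ω
Section 2: A = 2.92 mm² = 2.920e-06 m²
R₂ = (1.57×10^-8)(18.4)/(2.920e-06) = 0.09893 Ω
R = R₁ + R₂ = 0.1685 Ω
V = IR = 19.1 × 0.1685 = 3.22 V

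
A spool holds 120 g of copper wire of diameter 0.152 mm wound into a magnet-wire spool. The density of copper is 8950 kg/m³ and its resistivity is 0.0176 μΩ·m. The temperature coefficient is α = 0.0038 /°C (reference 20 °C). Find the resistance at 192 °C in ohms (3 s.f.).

ρ = 0.0176 μΩ·m = 1.76×10^-8 Ω·m
A = π(d/2)² = π(7.6000e-05 m)² = 1.8146e-08 m²
L = m/(density·A) = 0.12/(8950×1.8146e-08) = 738.9 m
R = ρL/A = (1.76×10^-8)(738.9)/(1.8146e-08) = 716.7 Ω
R(192 °C) = 716.7 × (1 + 0.0038×172) = 1190 Ω

1190 Ω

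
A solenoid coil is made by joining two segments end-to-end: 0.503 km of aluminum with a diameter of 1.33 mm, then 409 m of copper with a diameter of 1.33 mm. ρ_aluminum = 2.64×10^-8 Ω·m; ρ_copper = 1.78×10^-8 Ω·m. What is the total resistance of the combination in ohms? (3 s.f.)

14.8 Ω

Segment 1: A = π(d/2)² = π(6.6500e-04 m)² = 1.389e-06 m²
R₁ = ρL/A = (2.64×10^-8)(503)/(1.389e-06) = 9.558 Ω
R₂ = (1.78×10^-8)(409)/(1.389e-06) = 5.24 Ω
R = R₁ + R₂ = 14.8 Ω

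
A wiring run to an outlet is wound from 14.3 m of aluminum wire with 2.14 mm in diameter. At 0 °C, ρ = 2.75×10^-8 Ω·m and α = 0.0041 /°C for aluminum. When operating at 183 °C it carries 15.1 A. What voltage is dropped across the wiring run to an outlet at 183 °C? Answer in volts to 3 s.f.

2.89 V

A = π(d/2)² = π(1.0700e-03 m)² = 3.597e-06 m²
R₍0₎ = ρL/A = (2.75×10^-8)(14.3)/(3.597e-06) = 0.1093 Ω
R₍183₎ = R₍0₎(1 + αΔT) = 0.1093 × (1 + 0.0041×183) = 0.1914 Ω
V = IR = 15.1 × 0.1914 = 2.89 V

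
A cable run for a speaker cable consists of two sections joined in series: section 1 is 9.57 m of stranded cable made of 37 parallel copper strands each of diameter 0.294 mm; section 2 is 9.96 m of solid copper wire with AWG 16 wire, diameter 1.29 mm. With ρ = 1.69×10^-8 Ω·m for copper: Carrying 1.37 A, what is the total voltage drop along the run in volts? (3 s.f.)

Section 1: A_strand = π(1.4700e-04)² = 6.789e-08 m²; R₁ = ρL/(N·A_s) = (1.69×10^-8)(9.57)/(37×6.789e-08) = 0.06439 Ω
Section 2: A = π(1.29/2 mm)² = π(6.4500e-04 m)² = 1.307e-06 m²
R₂ = (1.69×10^-8)(9.96)/(1.307e-06) = 0.1288 Ω
R = R₁ + R₂ = 0.1932 Ω
V = IR = 1.37 × 0.1932 = 0.265 V

0.265 V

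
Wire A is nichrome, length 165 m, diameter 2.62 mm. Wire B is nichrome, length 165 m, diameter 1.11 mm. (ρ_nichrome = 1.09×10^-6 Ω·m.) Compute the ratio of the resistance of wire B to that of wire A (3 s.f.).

R ∝ ρL/d², so R_B/R_A = (d_A/d_B)²
= (2.62/1.11)² = 5.57

5.57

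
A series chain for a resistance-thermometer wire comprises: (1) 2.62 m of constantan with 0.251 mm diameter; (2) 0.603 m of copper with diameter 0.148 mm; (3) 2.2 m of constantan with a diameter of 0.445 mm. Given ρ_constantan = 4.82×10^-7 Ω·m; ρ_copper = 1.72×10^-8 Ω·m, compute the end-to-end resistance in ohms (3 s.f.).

32.9 Ω

Seg 1: A = π(d/2)² = π(1.2550e-04 m)² = 4.948e-08 m²
R_1 = (4.82×10^-7)(2.62)/(4.948e-08) = 25.52 Ω
Seg 2: A = π(d/2)² = π(7.4000e-05 m)² = 1.720e-08 m²
R_2 = (1.72×10^-8)(0.603)/(1.720e-08) = 0.6029 Ω
Seg 3: A = π(d/2)² = π(2.2250e-04 m)² = 1.555e-07 m²
R_3 = (4.82×10^-7)(2.2)/(1.555e-07) = 6.818 Ω
R_total = R_1 + R_2 + R_3 = 32.9 Ω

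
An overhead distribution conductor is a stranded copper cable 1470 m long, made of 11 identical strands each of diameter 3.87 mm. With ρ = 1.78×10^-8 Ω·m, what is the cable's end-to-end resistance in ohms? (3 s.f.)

A_strand = π(1.9350e-03 m)² = 1.176e-05 m²
R_strand = ρL/A = (1.78×10^-8)(1470)/(1.176e-05) = 2.224 Ω
R_total = R_strand/N = 2.224/11 = 0.202 Ω

0.202 Ω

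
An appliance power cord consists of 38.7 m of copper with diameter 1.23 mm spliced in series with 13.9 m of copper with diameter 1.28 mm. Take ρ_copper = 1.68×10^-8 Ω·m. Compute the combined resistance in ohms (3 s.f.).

Segment 1: A = π(d/2)² = π(6.1500e-04 m)² = 1.188e-06 m²
R₁ = ρL/A = (1.68×10^-8)(38.7)/(1.188e-06) = 0.5472 Ω
Segment 2: A = π(d/2)² = π(6.4000e-04 m)² = 1.287e-06 m²
R₂ = (1.68×10^-8)(13.9)/(1.287e-06) = 0.1815 Ω
R = R₁ + R₂ = 0.729 Ω

0.729 Ω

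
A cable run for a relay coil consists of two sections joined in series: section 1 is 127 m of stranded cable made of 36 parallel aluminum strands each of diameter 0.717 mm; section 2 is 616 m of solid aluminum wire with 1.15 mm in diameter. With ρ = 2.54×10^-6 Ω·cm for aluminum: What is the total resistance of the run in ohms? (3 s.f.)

15.3 Ω

ρ = 2.54×10^-6 Ω·cm = 2.54×10^-8 Ω·m
Section 1: A_strand = π(3.5850e-04)² = 4.038e-07 m²; R₁ = ρL/(N·A_s) = (2.54×10^-8)(127)/(36×4.038e-07) = 0.2219 Ω
Section 2: A = π(d/2)² = π(5.7500e-04 m)² = 1.039e-06 m²
R₂ = (2.54×10^-8)(616)/(1.039e-06) = 15.06 Ω
R = R₁ + R₂ = 15.3 Ω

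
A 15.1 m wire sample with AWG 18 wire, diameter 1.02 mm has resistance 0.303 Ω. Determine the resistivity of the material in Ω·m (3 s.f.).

A = π(1.02/2 mm)² = π(5.1000e-04 m)² = 8.171e-07 m²
ρ = RA/L = (0.303)(8.171e-07)/(15.1) = 1.64×10^-8 Ω·m

1.64×10^-8 Ω·m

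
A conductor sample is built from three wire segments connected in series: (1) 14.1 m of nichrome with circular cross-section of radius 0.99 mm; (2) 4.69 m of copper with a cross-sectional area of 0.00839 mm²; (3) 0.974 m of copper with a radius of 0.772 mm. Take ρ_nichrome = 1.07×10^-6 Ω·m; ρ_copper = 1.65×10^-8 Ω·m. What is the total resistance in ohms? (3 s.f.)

Seg 1: A = πr² = π(9.9000e-04 m)² = 3.079e-06 m²
R_1 = (1.07×10^-6)(14.1)/(3.079e-06) = 4.9 Ω
Seg 2: A = 0.00839 mm² = 8.390e-09 m²
R_2 = (1.65×10^-8)(4.69)/(8.390e-09) = 9.223 Ω
Seg 3: A = πr² = π(7.7200e-04 m)² = 1.872e-06 m²
R_3 = (1.65×10^-8)(0.974)/(1.872e-06) = 0.008583 Ω
R_total = R_1 + R_2 + R_3 = 14.1 Ω

14.1 Ω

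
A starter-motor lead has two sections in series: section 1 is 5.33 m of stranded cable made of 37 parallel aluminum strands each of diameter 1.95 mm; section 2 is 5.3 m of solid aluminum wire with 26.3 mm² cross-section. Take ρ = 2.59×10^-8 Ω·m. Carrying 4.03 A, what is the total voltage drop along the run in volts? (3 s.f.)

Section 1: A_strand = π(9.7500e-04)² = 2.986e-06 m²; R₁ = ρL/(N·A_s) = (2.59×10^-8)(5.33)/(37×2.986e-06) = 0.001249 Ω
Section 2: A = 26.3 mm² = 2.630e-05 m²
R₂ = (2.59×10^-8)(5.3)/(2.630e-05) = 0.005219 Ω
R = R₁ + R₂ = 0.006469 Ω
V = IR = 4.03 × 0.006469 = 0.0261 V

0.0261 V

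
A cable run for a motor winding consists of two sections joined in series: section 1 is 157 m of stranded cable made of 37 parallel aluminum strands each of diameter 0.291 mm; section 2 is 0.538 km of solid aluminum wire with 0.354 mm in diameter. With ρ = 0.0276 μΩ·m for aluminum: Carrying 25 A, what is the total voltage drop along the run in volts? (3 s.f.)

ρ = 0.0276 μΩ·m = 2.76×10^-8 Ω·m
Section 1: A_strand = π(1.4550e-04)² = 6.651e-08 m²; R₁ = ρL/(N·A_s) = (2.76×10^-8)(157)/(37×6.651e-08) = 1.761 Ω
Section 2: A = π(d/2)² = π(1.7700e-04 m)² = 9.842e-08 m²
R₂ = (2.76×10^-8)(538)/(9.842e-08) = 150.9 Ω
R = R₁ + R₂ = 152.6 Ω
V = IR = 25 × 152.6 = 3820 V

3820 V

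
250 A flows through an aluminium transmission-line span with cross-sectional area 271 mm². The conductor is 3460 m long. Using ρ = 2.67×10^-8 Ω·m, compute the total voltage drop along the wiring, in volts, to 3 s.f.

85.2 V

A = 271 mm² = 2.710e-04 m²
R = ρL/A = (2.67×10^-8)(3460)/(2.710e-04) = 0.3409 Ω
V = IR = 250 × 0.3409 = 85.2 V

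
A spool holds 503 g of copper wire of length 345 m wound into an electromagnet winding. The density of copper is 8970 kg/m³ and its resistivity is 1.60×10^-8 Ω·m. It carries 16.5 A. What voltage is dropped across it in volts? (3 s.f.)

A = m/(density·L) = 0.503/(8970×345) = 1.6254e-07 m²
R = ρL/A = (1.60×10^-8)(345)/(1.6254e-07) = 33.96 Ω
V = IR = 16.5 × 33.96 = 560 V

560 V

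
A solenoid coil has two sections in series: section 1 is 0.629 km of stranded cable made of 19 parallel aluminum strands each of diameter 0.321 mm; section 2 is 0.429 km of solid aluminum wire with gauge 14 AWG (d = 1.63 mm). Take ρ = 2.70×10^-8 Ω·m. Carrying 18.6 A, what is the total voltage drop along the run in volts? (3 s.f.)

309 V

Section 1: A_strand = π(1.6050e-04)² = 8.093e-08 m²; R₁ = ρL/(N·A_s) = (2.70×10^-8)(629)/(19×8.093e-08) = 11.04 Ω
Section 2: A = π(1.63/2 mm)² = π(8.1500e-04 m)² = 2.087e-06 m²
R₂ = (2.70×10^-8)(429)/(2.087e-06) = 5.551 Ω
R = R₁ + R₂ = 16.6 Ω
V = IR = 18.6 × 16.6 = 309 V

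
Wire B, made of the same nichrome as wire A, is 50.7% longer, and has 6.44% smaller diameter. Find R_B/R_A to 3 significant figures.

1.72

R ∝ L/d², so R_B/R_A = (1 + 50.7/100) × (1 − 6.44/100)⁻²
= 1.507 × 1.142 = 1.72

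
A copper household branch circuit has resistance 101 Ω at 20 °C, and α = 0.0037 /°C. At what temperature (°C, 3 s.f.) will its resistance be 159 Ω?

175 °C

R = R₀(1 + α(T − T₀)) ⇒ T = T₀ + (R/R₀ − 1)/α
T = 20 + (159/101 − 1)/0.0037 = 20 + (0.5743)/0.0037 = 175 °C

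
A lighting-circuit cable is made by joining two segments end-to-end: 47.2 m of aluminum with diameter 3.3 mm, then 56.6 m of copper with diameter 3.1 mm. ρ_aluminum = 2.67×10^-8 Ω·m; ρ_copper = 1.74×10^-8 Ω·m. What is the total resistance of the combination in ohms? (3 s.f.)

0.278 Ω

Segment 1: A = π(d/2)² = π(1.6500e-03 m)² = 8.553e-06 m²
R₁ = ρL/A = (2.67×10^-8)(47.2)/(8.553e-06) = 0.1473 Ω
Segment 2: A = π(d/2)² = π(1.5500e-03 m)² = 7.548e-06 m²
R₂ = (1.74×10^-8)(56.6)/(7.548e-06) = 0.1305 Ω
R = R₁ + R₂ = 0.278 Ω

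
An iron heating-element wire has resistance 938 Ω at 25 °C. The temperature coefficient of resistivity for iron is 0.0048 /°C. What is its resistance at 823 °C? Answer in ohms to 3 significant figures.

4530 Ω

ΔT = 823 − 25 = 798 °C
R = R₀(1 + αΔT) = 938 × (1 + 0.0048×798) = 938 × 4.83 = 4530 Ω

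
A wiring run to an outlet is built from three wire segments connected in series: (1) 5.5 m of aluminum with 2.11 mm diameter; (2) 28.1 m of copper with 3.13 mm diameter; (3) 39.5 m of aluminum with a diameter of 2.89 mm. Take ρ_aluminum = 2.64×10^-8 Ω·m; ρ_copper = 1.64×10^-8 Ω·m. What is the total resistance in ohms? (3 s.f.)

Seg 1: A = π(d/2)² = π(1.0550e-03 m)² = 3.497e-06 m²
R_1 = (2.64×10^-8)(5.5)/(3.497e-06) = 0.04153 Ω
Seg 2: A = π(d/2)² = π(1.5650e-03 m)² = 7.694e-06 m²
R_2 = (1.64×10^-8)(28.1)/(7.694e-06) = 0.05989 Ω
Seg 3: A = π(d/2)² = π(1.4450e-03 m)² = 6.560e-06 m²
R_3 = (2.64×10^-8)(39.5)/(6.560e-06) = 0.159 Ω
R_total = R_1 + R_2 + R_3 = 0.260 Ω

0.260 Ω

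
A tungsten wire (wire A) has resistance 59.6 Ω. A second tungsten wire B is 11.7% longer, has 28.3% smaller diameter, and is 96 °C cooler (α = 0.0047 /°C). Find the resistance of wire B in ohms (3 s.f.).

71.1 Ω

R ∝ ρL/d² with ρ ∝ (1+αΔT), so R_B/R_A = (1 + 11.7/100) × (1 − 28.3/100)⁻² × (1 − 0.0047×96)
= 1.117 × 1.945 × 0.5488 = 1.192
R_B = 1.192 × 59.6 = 71.1 Ω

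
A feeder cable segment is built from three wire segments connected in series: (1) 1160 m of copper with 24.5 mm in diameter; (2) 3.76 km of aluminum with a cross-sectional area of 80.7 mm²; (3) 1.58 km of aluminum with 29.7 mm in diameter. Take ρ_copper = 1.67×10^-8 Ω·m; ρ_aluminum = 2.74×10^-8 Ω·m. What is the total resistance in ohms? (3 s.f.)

Seg 1: A = π(d/2)² = π(1.2250e-02 m)² = 4.714e-04 m²
R_1 = (1.67×10^-8)(1160)/(4.714e-04) = 0.04109 Ω
Seg 2: A = 80.7 mm² = 8.070e-05 m²
R_2 = (2.74×10^-8)(3760)/(8.070e-05) = 1.277 Ω
Seg 3: A = π(d/2)² = π(1.4850e-02 m)² = 6.928e-04 m²
R_3 = (2.74×10^-8)(1580)/(6.928e-04) = 0.06249 Ω
R_total = R_1 + R_2 + R_3 = 1.38 Ω

1.38 Ω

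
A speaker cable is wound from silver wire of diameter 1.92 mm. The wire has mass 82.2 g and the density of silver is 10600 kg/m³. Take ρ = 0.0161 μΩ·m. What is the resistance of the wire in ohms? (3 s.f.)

0.0149 Ω

ρ = 0.0161 μΩ·m = 1.61×10^-8 Ω·m
A = π(d/2)² = π(9.6000e-04 m)² = 2.8953e-06 m²
L = m/(density·A) = 0.0822/(10600×2.8953e-06) = 2.678 m
R = ρL/A = (1.61×10^-8)(2.678)/(2.8953e-06) = 0.0149 Ω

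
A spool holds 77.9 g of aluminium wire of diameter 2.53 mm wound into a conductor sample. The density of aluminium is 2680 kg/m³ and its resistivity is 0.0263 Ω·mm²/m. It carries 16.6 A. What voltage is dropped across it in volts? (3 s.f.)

0.502 V

ρ = 0.0263 Ω·mm²/m = 2.63×10^-8 Ω·m
A = π(d/2)² = π(1.2650e-03 m)² = 5.0273e-06 m²
L = m/(density·A) = 0.0779/(2680×5.0273e-06) = 5.782 m
R = ρL/A = (2.63×10^-8)(5.782)/(5.0273e-06) = 0.03025 Ω
V = IR = 16.6 × 0.03025 = 0.502 V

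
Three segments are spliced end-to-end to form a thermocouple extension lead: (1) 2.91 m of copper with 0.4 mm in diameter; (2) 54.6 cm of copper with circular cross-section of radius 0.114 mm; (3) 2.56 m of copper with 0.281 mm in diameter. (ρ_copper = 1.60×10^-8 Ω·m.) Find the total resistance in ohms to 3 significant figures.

1.24 Ω

Seg 1: A = π(d/2)² = π(2.0000e-04 m)² = 1.257e-07 m²
R_1 = (1.60×10^-8)(2.91)/(1.257e-07) = 0.3705 Ω
Seg 2: A = πr² = π(1.1400e-04 m)² = 4.083e-08 m²
R_2 = (1.60×10^-8)(0.546)/(4.083e-08) = 0.214 Ω
Seg 3: A = π(d/2)² = π(1.4050e-04 m)² = 6.202e-08 m²
R_3 = (1.60×10^-8)(2.56)/(6.202e-08) = 0.6605 Ω
R_total = R_1 + R_2 + R_3 = 1.24 Ω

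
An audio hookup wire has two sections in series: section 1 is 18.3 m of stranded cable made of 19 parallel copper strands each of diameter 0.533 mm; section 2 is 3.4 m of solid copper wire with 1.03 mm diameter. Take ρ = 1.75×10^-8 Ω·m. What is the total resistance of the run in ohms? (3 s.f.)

Section 1: A_strand = π(2.6650e-04)² = 2.231e-07 m²; R₁ = ρL/(N·A_s) = (1.75×10^-8)(18.3)/(19×2.231e-07) = 0.07554 Ω
Section 2: A = π(d/2)² = π(5.1500e-04 m)² = 8.332e-07 m²
R₂ = (1.75×10^-8)(3.4)/(8.332e-07) = 0.07141 Ω
R = R₁ + R₂ = 0.147 Ω

0.147 Ω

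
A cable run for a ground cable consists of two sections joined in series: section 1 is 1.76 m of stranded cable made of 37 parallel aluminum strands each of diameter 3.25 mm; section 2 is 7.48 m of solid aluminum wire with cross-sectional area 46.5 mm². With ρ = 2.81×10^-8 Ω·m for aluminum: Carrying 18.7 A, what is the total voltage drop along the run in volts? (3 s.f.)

0.0875 V

Section 1: A_strand = π(1.6250e-03)² = 8.296e-06 m²; R₁ = ρL/(N·A_s) = (2.81×10^-8)(1.76)/(37×8.296e-06) = 1.611×10^-4 Ω
Section 2: A = 46.5 mm² = 4.650e-05 m²
R₂ = (2.81×10^-8)(7.48)/(4.650e-05) = 0.00452 Ω
R = R₁ + R₂ = 0.004681 Ω
V = IR = 18.7 × 0.004681 = 0.0875 V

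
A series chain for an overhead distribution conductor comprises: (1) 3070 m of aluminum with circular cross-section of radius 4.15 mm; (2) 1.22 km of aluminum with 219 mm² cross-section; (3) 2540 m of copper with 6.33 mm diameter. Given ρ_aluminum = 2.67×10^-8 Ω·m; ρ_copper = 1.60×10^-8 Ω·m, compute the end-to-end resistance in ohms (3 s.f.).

2.96 Ω

Seg 1: A = πr² = π(4.1500e-03 m)² = 5.411e-05 m²
R_1 = (2.67×10^-8)(3070)/(5.411e-05) = 1.515 Ω
Seg 2: A = 219 mm² = 2.190e-04 m²
R_2 = (2.67×10^-8)(1220)/(2.190e-04) = 0.1487 Ω
Seg 3: A = π(d/2)² = π(3.1650e-03 m)² = 3.147e-05 m²
R_3 = (1.60×10^-8)(2540)/(3.147e-05) = 1.291 Ω
R_total = R_1 + R_2 + R_3 = 2.96 Ω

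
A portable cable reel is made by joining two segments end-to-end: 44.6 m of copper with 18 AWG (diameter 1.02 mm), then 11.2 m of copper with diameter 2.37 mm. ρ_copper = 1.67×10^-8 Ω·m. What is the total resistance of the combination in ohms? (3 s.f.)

0.954 Ω

Segment 1: A = π(1.02/2 mm)² = π(5.1000e-04 m)² = 8.171e-07 m²
R₁ = ρL/A = (1.67×10^-8)(44.6)/(8.171e-07) = 0.9115 Ω
Segment 2: A = π(d/2)² = π(1.1850e-03 m)² = 4.412e-06 m²
R₂ = (1.67×10^-8)(11.2)/(4.412e-06) = 0.0424 Ω
R = R₁ + R₂ = 0.954 Ω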